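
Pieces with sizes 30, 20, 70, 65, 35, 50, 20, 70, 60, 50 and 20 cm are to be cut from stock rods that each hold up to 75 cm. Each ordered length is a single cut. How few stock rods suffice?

8

Total = 70 + 70 + 65 + 60 + 50 + 50 + 35 + 30 + 20 + 20 + 20 = 490 cm.
Lower bound: ⌈490/75⌉ = 7 stock rods.
A packing using 8 stock rods:
  stock rod 1: 70 = 70
  stock rod 2: 70 = 70
  stock rod 3: 65 = 65
  stock rod 4: 60 = 60
  stock rod 5: 50 + 20 = 70
  stock rod 6: 50 + 20 = 70
  stock rod 7: 35 + 30 = 65
  stock rod 8: 20 = 20
No arrangement into 7 stock rods stays within capacity, so 8 is optimal.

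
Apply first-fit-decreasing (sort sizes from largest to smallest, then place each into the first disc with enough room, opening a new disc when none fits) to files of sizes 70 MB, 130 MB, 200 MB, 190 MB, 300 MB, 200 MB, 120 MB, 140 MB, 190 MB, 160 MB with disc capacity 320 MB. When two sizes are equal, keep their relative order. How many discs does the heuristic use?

6

Sorted descending: 300, 200, 200, 190, 190, 160, 140, 130, 120, 70.
  300 → disc 1 (new)  [load 300/320]
  200 → disc 2 (new)  [load 200/320]
  200 → disc 3 (new)  [load 200/320]
  190 → disc 4 (new)  [load 190/320]
  190 → disc 5 (new)  [load 190/320]
  160 → disc 6 (new)  [load 160/320]
  140 → disc 6  [load 300/320]
  130 → disc 4  [load 320/320]
  120 → disc 2  [load 320/320]
  70 → disc 3  [load 270/320]
6 discs opened.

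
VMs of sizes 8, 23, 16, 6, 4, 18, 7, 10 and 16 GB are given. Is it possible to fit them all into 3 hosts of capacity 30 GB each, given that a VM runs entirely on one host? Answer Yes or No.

No

Total = 108 GB; ⌈108/30⌉ = 4.
At least 4 hosts are required, but only 3 are allowed.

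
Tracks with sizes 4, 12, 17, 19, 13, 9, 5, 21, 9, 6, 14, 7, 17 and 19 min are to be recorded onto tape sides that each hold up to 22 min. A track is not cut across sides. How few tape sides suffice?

Total = 21 + 19 + 19 + 17 + 17 + 14 + 13 + 12 + 9 + 9 + 7 + 6 + 5 + 4 = 172 min.
Lower bound: ⌈172/22⌉ = 8 tape sides.
A packing using 9 tape sides:
  side 1: 21 = 21
  side 2: 19 = 19
  side 3: 19 = 19
  side 4: 17 + 5 = 22
  side 5: 17 + 4 = 21
  side 6: 14 + 7 = 21
  side 7: 13 + 9 = 22
  side 8: 12 + 9 = 21
  side 9: 6 = 6
No arrangement into 8 tape sides stays within capacity, so 9 is optimal.

9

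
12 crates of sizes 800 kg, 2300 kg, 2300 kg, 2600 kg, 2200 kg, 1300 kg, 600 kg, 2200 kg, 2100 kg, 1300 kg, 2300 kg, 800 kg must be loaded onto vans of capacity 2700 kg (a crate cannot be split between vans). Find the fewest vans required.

9

Total = 2600 + 2300 + 2300 + 2300 + 2200 + 2200 + 2100 + 1300 + 1300 + 800 + 800 + 600 = 20800 kg.
Lower bound: ⌈20800/2700⌉ = 8 vans.
A packing using 9 vans:
  van 1: 2600 = 2600
  van 2: 2300 = 2300
  van 3: 2300 = 2300
  van 4: 2300 = 2300
  van 5: 2200 = 2200
  van 6: 2200 = 2200
  van 7: 2100 + 600 = 2700
  van 8: 1300 + 1300 = 2600
  van 9: 800 + 800 = 1600
No arrangement into 8 vans stays within capacity, so 9 is optimal.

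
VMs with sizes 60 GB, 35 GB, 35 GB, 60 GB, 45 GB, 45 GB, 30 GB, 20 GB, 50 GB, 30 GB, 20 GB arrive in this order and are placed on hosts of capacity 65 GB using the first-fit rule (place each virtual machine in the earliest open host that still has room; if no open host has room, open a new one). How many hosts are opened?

8

  60 → host 1 (new)  [load 60/65]
  35 → host 2 (new)  [load 35/65]
  35 → host 3 (new)  [load 35/65]
  60 → host 4 (new)  [load 60/65]
  45 → host 5 (new)  [load 45/65]
  45 → host 6 (new)  [load 45/65]
  30 → host 2  [load 65/65]
  20 → host 3  [load 55/65]
  50 → host 7 (new)  [load 50/65]
  30 → host 8 (new)  [load 30/65]
  20 → host 5  [load 65/65]
8 hosts opened.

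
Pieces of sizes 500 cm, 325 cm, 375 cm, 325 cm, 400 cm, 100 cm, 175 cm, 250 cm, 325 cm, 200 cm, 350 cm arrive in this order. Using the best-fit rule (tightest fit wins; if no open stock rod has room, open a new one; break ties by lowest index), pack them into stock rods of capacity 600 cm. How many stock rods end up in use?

  500 → stock rod 1 (new)  [load 500/600]
  325 → stock rod 2 (new)  [load 325/600]
  375 → stock rod 3 (new)  [load 375/600]
  325 → stock rod 4 (new)  [load 325/600]
  400 → stock rod 5 (new)  [load 400/600]
  100 → stock rod 1  [load 600/600]
  175 → stock rod 5  [load 575/600]
  250 → stock rod 2  [load 575/600]
  325 → stock rod 6 (new)  [load 325/600]
  200 → stock rod 3  [load 575/600]
  350 → stock rod 7 (new)  [load 350/600]
7 stock rods opened.

7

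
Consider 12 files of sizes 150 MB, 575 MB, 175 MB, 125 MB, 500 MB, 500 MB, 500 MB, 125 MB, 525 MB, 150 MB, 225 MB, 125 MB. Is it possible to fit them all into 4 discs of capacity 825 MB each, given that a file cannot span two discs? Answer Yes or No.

No

Total = 3675 MB; ⌈3675/825⌉ = 5.
At least 5 discs are required, but only 4 are allowed.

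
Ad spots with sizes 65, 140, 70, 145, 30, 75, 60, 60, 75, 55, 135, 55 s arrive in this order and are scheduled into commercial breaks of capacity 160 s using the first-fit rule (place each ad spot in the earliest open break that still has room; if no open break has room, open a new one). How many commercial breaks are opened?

  65 → break 1 (new)  [load 65/160]
  140 → break 2 (new)  [load 140/160]
  70 → break 1  [load 135/160]
  145 → break 3 (new)  [load 145/160]
  30 → break 4 (new)  [load 30/160]
  75 → break 4  [load 105/160]
  60 → break 5 (new)  [load 60/160]
  60 → break 5  [load 120/160]
  75 → break 6 (new)  [load 75/160]
  55 → break 4  [load 160/160]
  135 → break 7 (new)  [load 135/160]
  55 → break 6  [load 130/160]
7 commercial breaks opened.

7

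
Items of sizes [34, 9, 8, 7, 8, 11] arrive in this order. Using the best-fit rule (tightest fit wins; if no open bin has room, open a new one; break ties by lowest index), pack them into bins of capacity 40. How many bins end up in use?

3

  34 → bin 1 (new)  [load 34/40]
  9 → bin 2 (new)  [load 9/40]
  8 → bin 2  [load 17/40]
  7 → bin 2  [load 24/40]
  8 → bin 2  [load 32/40]
  11 → bin 3 (new)  [load 11/40]
3 bins opened.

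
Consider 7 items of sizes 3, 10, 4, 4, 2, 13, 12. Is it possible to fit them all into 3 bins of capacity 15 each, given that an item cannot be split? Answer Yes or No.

Total = 48; ⌈48/15⌉ = 4.
At least 4 bins are required, but only 3 are allowed.

No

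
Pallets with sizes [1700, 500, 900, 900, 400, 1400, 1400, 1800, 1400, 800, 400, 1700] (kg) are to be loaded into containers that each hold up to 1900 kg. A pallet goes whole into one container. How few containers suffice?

8

Total = 1800 + 1700 + 1700 + 1400 + 1400 + 1400 + 900 + 900 + 800 + 500 + 400 + 400 = 13300 kg.
Lower bound: ⌈13300/1900⌉ = 7 containers.
A packing using 8 containers:
  container 1: 1800 = 1800
  container 2: 1700 = 1700
  container 3: 1700 = 1700
  container 4: 1400 + 500 = 1900
  container 5: 1400 + 400 = 1800
  container 6: 1400 + 400 = 1800
  container 7: 900 + 900 = 1800
  container 8: 800 = 800
No arrangement into 7 containers stays within capacity, so 8 is optimal.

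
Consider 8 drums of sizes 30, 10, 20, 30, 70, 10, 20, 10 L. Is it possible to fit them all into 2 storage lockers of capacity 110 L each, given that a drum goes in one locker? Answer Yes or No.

Yes

A valid assignment using 2 storage lockers:
  locker 1: 70 + 30 + 10 = 110
  locker 2: 30 + 20 + 20 + 10 + 10 = 90
Every load is within 110 L, so 2 storage lockers suffice.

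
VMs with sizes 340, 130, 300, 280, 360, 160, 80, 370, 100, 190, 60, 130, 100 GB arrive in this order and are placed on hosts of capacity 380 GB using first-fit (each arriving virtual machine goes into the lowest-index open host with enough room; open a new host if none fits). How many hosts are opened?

  340 → host 1 (new)  [load 340/380]
  130 → host 2 (new)  [load 130/380]
  300 → host 3 (new)  [load 300/380]
  280 → host 4 (new)  [load 280/380]
  360 → host 5 (new)  [load 360/380]
  160 → host 2  [load 290/380]
  80 → host 2  [load 370/380]
  370 → host 6 (new)  [load 370/380]
  100 → host 4  [load 380/380]
  190 → host 7 (new)  [load 190/380]
  60 → host 3  [load 360/380]
  130 → host 7  [load 320/380]
  100 → host 8 (new)  [load 100/380]
8 hosts opened.

8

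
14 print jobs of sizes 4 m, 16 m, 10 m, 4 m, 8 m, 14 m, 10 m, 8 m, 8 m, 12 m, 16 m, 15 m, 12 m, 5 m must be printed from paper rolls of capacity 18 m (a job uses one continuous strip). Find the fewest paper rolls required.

9

Total = 16 + 16 + 15 + 14 + 12 + 12 + 10 + 10 + 8 + 8 + 8 + 5 + 4 + 4 = 142 m.
Lower bound: ⌈142/18⌉ = 8 paper rolls.
A packing using 9 paper rolls:
  roll 1: 16 = 16
  roll 2: 16 = 16
  roll 3: 15 = 15
  roll 4: 14 + 4 = 18
  roll 5: 12 + 5 = 17
  roll 6: 12 + 4 = 16
  roll 7: 10 + 8 = 18
  roll 8: 10 + 8 = 18
  roll 9: 8 = 8
No arrangement into 8 paper rolls stays within capacity, so 9 is optimal.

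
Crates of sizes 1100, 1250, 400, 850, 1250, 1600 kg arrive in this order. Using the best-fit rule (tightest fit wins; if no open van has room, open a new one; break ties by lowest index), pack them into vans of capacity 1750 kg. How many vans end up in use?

  1100 → van 1 (new)  [load 1100/1750]
  1250 → van 2 (new)  [load 1250/1750]
  400 → van 2  [load 1650/1750]
  850 → van 3 (new)  [load 850/1750]
  1250 → van 4 (new)  [load 1250/1750]
  1600 → van 5 (new)  [load 1600/1750]
5 vans opened.

5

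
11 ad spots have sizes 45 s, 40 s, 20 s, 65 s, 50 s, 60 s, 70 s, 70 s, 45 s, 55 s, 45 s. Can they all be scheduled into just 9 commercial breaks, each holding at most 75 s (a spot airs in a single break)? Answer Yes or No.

No

Total = 565 s; ⌈565/75⌉ = 8.
10 ad spots each exceed half the capacity and cannot share a break, forcing at least 10 commercial breaks.
At least 10 commercial breaks are required, but only 9 are allowed.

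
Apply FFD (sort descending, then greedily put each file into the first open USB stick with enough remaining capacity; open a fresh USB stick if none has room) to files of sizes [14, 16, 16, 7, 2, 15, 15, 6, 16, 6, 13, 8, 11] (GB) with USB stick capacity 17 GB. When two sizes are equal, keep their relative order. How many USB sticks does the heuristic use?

10

Sorted descending: 16, 16, 16, 15, 15, 14, 13, 11, 8, 7, 6, 6, 2.
  16 → USB stick 1 (new)  [load 16/17]
  16 → USB stick 2 (new)  [load 16/17]
  16 → USB stick 3 (new)  [load 16/17]
  15 → USB stick 4 (new)  [load 15/17]
  15 → USB stick 5 (new)  [load 15/17]
  14 → USB stick 6 (new)  [load 14/17]
  13 → USB stick 7 (new)  [load 13/17]
  11 → USB stick 8 (new)  [load 11/17]
  8 → USB stick 9 (new)  [load 8/17]
  7 → USB stick 9  [load 15/17]
  6 → USB stick 8  [load 17/17]
  6 → USB stick 10 (new)  [load 6/17]
  2 → USB stick 4  [load 17/17]
10 USB sticks opened.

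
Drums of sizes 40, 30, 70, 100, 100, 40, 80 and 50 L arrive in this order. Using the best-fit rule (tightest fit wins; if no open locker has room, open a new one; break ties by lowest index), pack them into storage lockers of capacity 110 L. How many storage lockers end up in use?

  40 → locker 1 (new)  [load 40/110]
  30 → locker 1  [load 70/110]
  70 → locker 2 (new)  [load 70/110]
  100 → locker 3 (new)  [load 100/110]
  100 → locker 4 (new)  [load 100/110]
  40 → locker 1  [load 110/110]
  80 → locker 5 (new)  [load 80/110]
  50 → locker 6 (new)  [load 50/110]
6 storage lockers opened.

6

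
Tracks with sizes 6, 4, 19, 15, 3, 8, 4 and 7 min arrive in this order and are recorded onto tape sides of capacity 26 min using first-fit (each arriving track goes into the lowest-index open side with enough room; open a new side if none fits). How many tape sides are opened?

3

  6 → side 1 (new)  [load 6/26]
  4 → side 1  [load 10/26]
  19 → side 2 (new)  [load 19/26]
  15 → side 1  [load 25/26]
  3 → side 2  [load 22/26]
  8 → side 3 (new)  [load 8/26]
  4 → side 2  [load 26/26]
  7 → side 3  [load 15/26]
3 tape sides opened.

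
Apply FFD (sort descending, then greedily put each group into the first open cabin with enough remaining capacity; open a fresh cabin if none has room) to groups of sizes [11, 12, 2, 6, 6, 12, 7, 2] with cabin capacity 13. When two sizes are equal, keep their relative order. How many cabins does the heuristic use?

5

Sorted descending: 12, 12, 11, 7, 6, 6, 2, 2.
  12 → cabin 1 (new)  [load 12/13]
  12 → cabin 2 (new)  [load 12/13]
  11 → cabin 3 (new)  [load 11/13]
  7 → cabin 4 (new)  [load 7/13]
  6 → cabin 4  [load 13/13]
  6 → cabin 5 (new)  [load 6/13]
  2 → cabin 3  [load 13/13]
  2 → cabin 5  [load 8/13]
5 cabins opened.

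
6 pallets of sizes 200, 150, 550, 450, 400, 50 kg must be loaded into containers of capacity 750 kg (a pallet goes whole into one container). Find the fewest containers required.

Total = 550 + 450 + 400 + 200 + 150 + 50 = 1800 kg.
Lower bound: ⌈1800/750⌉ = 3 containers.
A packing using 3 containers:
  container 1: 550 + 200 = 750
  container 2: 450 + 150 + 50 = 650
  container 3: 400 = 400
This matches the lower bound, so 3 is optimal.

3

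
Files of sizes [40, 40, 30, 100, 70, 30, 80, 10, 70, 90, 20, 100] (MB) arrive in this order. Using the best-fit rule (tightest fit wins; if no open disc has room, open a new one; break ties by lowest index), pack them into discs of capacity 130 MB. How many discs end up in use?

  40 → disc 1 (new)  [load 40/130]
  40 → disc 1  [load 80/130]
  30 → disc 1  [load 110/130]
  100 → disc 2 (new)  [load 100/130]
  70 → disc 3 (new)  [load 70/130]
  30 → disc 2  [load 130/130]
  80 → disc 4 (new)  [load 80/130]
  10 → disc 1  [load 120/130]
  70 → disc 5 (new)  [load 70/130]
  90 → disc 6 (new)  [load 90/130]
  20 → disc 6  [load 110/130]
  100 → disc 7 (new)  [load 100/130]
7 discs opened.

7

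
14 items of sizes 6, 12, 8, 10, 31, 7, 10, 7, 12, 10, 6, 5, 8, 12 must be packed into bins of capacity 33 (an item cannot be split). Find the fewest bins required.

5

Total = 31 + 12 + 12 + 12 + 10 + 10 + 10 + 8 + 8 + 7 + 7 + 6 + 6 + 5 = 144.
Lower bound: ⌈144/33⌉ = 5 bins.
A packing using 5 bins:
  bin 1: 31 = 31
  bin 2: 12 + 12 + 8 = 32
  bin 3: 12 + 10 + 10 = 32
  bin 4: 10 + 8 + 7 + 7 = 32
  bin 5: 6 + 6 + 5 = 17
This matches the lower bound, so 5 is optimal.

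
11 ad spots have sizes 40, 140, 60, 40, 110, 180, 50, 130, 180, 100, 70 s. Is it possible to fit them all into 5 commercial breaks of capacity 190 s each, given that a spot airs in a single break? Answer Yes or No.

No

Total = 1100 s; ⌈1100/190⌉ = 6.
At least 6 commercial breaks are required, but only 5 are allowed.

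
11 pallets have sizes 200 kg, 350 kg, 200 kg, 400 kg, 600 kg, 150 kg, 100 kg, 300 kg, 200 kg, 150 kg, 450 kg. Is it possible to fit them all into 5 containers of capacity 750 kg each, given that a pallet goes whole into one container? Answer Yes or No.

Yes

A valid assignment using 5 containers:
  container 1: 600 + 150 = 750
  container 2: 450 + 300 = 750
  container 3: 400 + 350 = 750
  container 4: 200 + 200 + 200 + 150 = 750
  container 5: 100 = 100
Every load is within 750 kg, so 5 containers suffice.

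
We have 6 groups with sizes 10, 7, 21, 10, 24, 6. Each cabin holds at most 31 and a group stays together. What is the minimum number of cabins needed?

3

Total = 24 + 21 + 10 + 10 + 7 + 6 = 78.
Lower bound: ⌈78/31⌉ = 3 cabins.
A packing using 3 cabins:
  cabin 1: 24 + 7 = 31
  cabin 2: 21 + 10 = 31
  cabin 3: 10 + 6 = 16
This matches the lower bound, so 3 is optimal.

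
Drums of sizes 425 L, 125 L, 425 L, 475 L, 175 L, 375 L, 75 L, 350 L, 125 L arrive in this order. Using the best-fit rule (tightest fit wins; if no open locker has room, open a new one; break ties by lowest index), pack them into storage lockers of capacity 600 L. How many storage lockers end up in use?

5

  425 → locker 1 (new)  [load 425/600]
  125 → locker 1  [load 550/600]
  425 → locker 2 (new)  [load 425/600]
  475 → locker 3 (new)  [load 475/600]
  175 → locker 2  [load 600/600]
  375 → locker 4 (new)  [load 375/600]
  75 → locker 3  [load 550/600]
  350 → locker 5 (new)  [load 350/600]
  125 → locker 4  [load 500/600]
5 storage lockers opened.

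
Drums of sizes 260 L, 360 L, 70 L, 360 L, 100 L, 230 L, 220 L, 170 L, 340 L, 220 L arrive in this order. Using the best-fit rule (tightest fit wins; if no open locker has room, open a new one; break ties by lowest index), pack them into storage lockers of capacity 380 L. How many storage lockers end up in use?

8

  260 → locker 1 (new)  [load 260/380]
  360 → locker 2 (new)  [load 360/380]
  70 → locker 1  [load 330/380]
  360 → locker 3 (new)  [load 360/380]
  100 → locker 4 (new)  [load 100/380]
  230 → locker 4  [load 330/380]
  220 → locker 5 (new)  [load 220/380]
  170 → locker 6 (new)  [load 170/380]
  340 → locker 7 (new)  [load 340/380]
  220 → locker 8 (new)  [load 220/380]
8 storage lockers opened.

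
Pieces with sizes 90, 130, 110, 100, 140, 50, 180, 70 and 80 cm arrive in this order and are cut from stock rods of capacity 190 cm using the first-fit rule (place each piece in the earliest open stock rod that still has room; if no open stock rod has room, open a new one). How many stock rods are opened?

6

  90 → stock rod 1 (new)  [load 90/190]
  130 → stock rod 2 (new)  [load 130/190]
  110 → stock rod 3 (new)  [load 110/190]
  100 → stock rod 1  [load 190/190]
  140 → stock rod 4 (new)  [load 140/190]
  50 → stock rod 2  [load 180/190]
  180 → stock rod 5 (new)  [load 180/190]
  70 → stock rod 3  [load 180/190]
  80 → stock rod 6 (new)  [load 80/190]
6 stock rods opened.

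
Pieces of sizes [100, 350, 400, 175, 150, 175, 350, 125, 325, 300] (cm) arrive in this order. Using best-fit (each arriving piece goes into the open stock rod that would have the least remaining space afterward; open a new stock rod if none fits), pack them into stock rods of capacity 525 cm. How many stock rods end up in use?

  100 → stock rod 1 (new)  [load 100/525]
  350 → stock rod 1  [load 450/525]
  400 → stock rod 2 (new)  [load 400/525]
  175 → stock rod 3 (new)  [load 175/525]
  150 → stock rod 3  [load 325/525]
  175 → stock rod 3  [load 500/525]
  350 → stock rod 4 (new)  [load 350/525]
  125 → stock rod 2  [load 525/525]
  325 → stock rod 5 (new)  [load 325/525]
  300 → stock rod 6 (new)  [load 300/525]
6 stock rods opened.

6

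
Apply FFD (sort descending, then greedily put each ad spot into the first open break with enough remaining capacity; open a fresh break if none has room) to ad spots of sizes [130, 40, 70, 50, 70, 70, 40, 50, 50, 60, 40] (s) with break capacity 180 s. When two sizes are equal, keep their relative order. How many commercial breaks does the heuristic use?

Sorted descending: 130, 70, 70, 70, 60, 50, 50, 50, 40, 40, 40.
  130 → break 1 (new)  [load 130/180]
  70 → break 2 (new)  [load 70/180]
  70 → break 2  [load 140/180]
  70 → break 3 (new)  [load 70/180]
  60 → break 3  [load 130/180]
  50 → break 1  [load 180/180]
  50 → break 3  [load 180/180]
  50 → break 4 (new)  [load 50/180]
  40 → break 2  [load 180/180]
  40 → break 4  [load 90/180]
  40 → break 4  [load 130/180]
4 commercial breaks opened.

4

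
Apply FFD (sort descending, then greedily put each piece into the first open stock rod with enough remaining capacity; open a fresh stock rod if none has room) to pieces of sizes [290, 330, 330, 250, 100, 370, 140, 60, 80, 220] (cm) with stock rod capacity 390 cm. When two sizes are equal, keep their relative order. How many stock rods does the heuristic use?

Sorted descending: 370, 330, 330, 290, 250, 220, 140, 100, 80, 60.
  370 → stock rod 1 (new)  [load 370/390]
  330 → stock rod 2 (new)  [load 330/390]
  330 → stock rod 3 (new)  [load 330/390]
  290 → stock rod 4 (new)  [load 290/390]
  250 → stock rod 5 (new)  [load 250/390]
  220 → stock rod 6 (new)  [load 220/390]
  140 → stock rod 5  [load 390/390]
  100 → stock rod 4  [load 390/390]
  80 → stock rod 6  [load 300/390]
  60 → stock rod 2  [load 390/390]
6 stock rods opened.

6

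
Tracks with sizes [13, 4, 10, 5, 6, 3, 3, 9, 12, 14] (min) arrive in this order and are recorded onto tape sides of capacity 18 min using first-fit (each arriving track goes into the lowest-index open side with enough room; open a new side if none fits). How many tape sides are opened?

  13 → side 1 (new)  [load 13/18]
  4 → side 1  [load 17/18]
  10 → side 2 (new)  [load 10/18]
  5 → side 2  [load 15/18]
  6 → side 3 (new)  [load 6/18]
  3 → side 2  [load 18/18]
  3 → side 3  [load 9/18]
  9 → side 3  [load 18/18]
  12 → side 4 (new)  [load 12/18]
  14 → side 5 (new)  [load 14/18]
5 tape sides opened.

5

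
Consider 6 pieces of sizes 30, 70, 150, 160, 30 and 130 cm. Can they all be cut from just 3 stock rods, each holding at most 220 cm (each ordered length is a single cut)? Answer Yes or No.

A valid assignment using 3 stock rods:
  stock rod 1: 160 + 30 + 30 = 220
  stock rod 2: 150 + 70 = 220
  stock rod 3: 130 = 130
Every load is within 220 cm, so 3 stock rods suffice.

Yes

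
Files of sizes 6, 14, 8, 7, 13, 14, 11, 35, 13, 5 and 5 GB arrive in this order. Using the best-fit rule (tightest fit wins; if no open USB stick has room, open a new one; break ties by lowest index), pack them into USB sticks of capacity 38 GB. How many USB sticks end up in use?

4

  6 → USB stick 1 (new)  [load 6/38]
  14 → USB stick 1  [load 20/38]
  8 → USB stick 1  [load 28/38]
  7 → USB stick 1  [load 35/38]
  13 → USB stick 2 (new)  [load 13/38]
  14 → USB stick 2  [load 27/38]
  11 → USB stick 2  [load 38/38]
  35 → USB stick 3 (new)  [load 35/38]
  13 → USB stick 4 (new)  [load 13/38]
  5 → USB stick 4  [load 18/38]
  5 → USB stick 4  [load 23/38]
4 USB sticks opened.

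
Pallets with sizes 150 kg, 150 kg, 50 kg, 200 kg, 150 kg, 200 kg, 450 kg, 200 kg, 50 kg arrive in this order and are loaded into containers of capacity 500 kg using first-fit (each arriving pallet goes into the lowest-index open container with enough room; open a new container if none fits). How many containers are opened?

4

  150 → container 1 (new)  [load 150/500]
  150 → container 1  [load 300/500]
  50 → container 1  [load 350/500]
  200 → container 2 (new)  [load 200/500]
  150 → container 1  [load 500/500]
  200 → container 2  [load 400/500]
  450 → container 3 (new)  [load 450/500]
  200 → container 4 (new)  [load 200/500]
  50 → container 2  [load 450/500]
4 containers opened.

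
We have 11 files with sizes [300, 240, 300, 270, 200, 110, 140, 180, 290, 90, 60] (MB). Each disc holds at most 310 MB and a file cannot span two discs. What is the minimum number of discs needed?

Total = 300 + 300 + 290 + 270 + 240 + 200 + 180 + 140 + 110 + 90 + 60 = 2180 MB.
Lower bound: ⌈2180/310⌉ = 8 discs.
A packing using 8 discs:
  disc 1: 300 = 300
  disc 2: 300 = 300
  disc 3: 290 = 290
  disc 4: 270 = 270
  disc 5: 240 + 60 = 300
  disc 6: 200 + 110 = 310
  disc 7: 180 + 90 = 270
  disc 8: 140 = 140
This matches the lower bound, so 8 is optimal.

8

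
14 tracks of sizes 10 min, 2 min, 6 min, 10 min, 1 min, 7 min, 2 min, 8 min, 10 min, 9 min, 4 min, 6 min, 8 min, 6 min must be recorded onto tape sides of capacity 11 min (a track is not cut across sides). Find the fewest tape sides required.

Total = 10 + 10 + 10 + 9 + 8 + 8 + 7 + 6 + 6 + 6 + 4 + 2 + 2 + 1 = 89 min.
Lower bound: ⌈89/11⌉ = 9 tape sides.
Also, 10 tracks each exceed 11/2 min, and no two of those can share a side, so at least 10 tape sides are needed.
A packing using 10 tape sides:
  side 1: 10 + 1 = 11
  side 2: 10 = 10
  side 3: 10 = 10
  side 4: 9 + 2 = 11
  side 5: 8 + 2 = 10
  side 6: 8 = 8
  side 7: 7 + 4 = 11
  side 8: 6 = 6
  side 9: 6 = 6
  side 10: 6 = 6
This matches the lower bound, so 10 is optimal.

10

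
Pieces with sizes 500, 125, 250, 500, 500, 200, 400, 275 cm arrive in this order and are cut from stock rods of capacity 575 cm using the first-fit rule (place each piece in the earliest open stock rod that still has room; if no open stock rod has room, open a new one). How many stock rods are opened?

6

  500 → stock rod 1 (new)  [load 500/575]
  125 → stock rod 2 (new)  [load 125/575]
  250 → stock rod 2  [load 375/575]
  500 → stock rod 3 (new)  [load 500/575]
  500 → stock rod 4 (new)  [load 500/575]
  200 → stock rod 2  [load 575/575]
  400 → stock rod 5 (new)  [load 400/575]
  275 → stock rod 6 (new)  [load 275/575]
6 stock rods opened.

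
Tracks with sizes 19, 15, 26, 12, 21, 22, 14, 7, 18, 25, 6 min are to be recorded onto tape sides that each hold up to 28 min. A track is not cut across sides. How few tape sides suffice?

8

Total = 26 + 25 + 22 + 21 + 19 + 18 + 15 + 14 + 12 + 7 + 6 = 185 min.
Lower bound: ⌈185/28⌉ = 7 tape sides.
A packing using 8 tape sides:
  side 1: 26 = 26
  side 2: 25 = 25
  side 3: 22 + 6 = 28
  side 4: 21 + 7 = 28
  side 5: 19 = 19
  side 6: 18 = 18
  side 7: 15 + 12 = 27
  side 8: 14 = 14
No arrangement into 7 tape sides stays within capacity, so 8 is optimal.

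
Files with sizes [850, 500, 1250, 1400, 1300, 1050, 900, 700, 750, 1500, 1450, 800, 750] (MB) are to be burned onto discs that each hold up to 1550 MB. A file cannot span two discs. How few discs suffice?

10

Total = 1500 + 1450 + 1400 + 1300 + 1250 + 1050 + 900 + 850 + 800 + 750 + 750 + 700 + 500 = 13200 MB.
Lower bound: ⌈13200/1550⌉ = 9 discs.
A packing using 10 discs:
  disc 1: 1500 = 1500
  disc 2: 1450 = 1450
  disc 3: 1400 = 1400
  disc 4: 1300 = 1300
  disc 5: 1250 = 1250
  disc 6: 1050 + 500 = 1550
  disc 7: 900 = 900
  disc 8: 850 + 700 = 1550
  disc 9: 800 + 750 = 1550
  disc 10: 750 = 750
No arrangement into 9 discs stays within capacity, so 10 is optimal.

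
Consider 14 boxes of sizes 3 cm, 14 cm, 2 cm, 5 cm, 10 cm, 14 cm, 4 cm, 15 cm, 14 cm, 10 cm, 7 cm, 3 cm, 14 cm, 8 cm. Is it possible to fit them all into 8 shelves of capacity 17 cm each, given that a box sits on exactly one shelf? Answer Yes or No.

Yes

A valid assignment using 8 shelves:
  shelf 1: 15 + 2 = 17
  shelf 2: 14 + 3 = 17
  shelf 3: 14 + 3 = 17
  shelf 4: 14 = 14
  shelf 5: 14 = 14
  shelf 6: 10 + 7 = 17
  shelf 7: 10 + 5 = 15
  shelf 8: 8 + 4 = 12
Every load is within 17 cm, so 8 shelves suffice.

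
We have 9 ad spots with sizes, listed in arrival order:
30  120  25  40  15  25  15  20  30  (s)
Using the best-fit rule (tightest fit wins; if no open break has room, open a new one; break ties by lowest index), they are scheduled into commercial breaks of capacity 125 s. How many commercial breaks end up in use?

  30 → break 1 (new)  [load 30/125]
  120 → break 2 (new)  [load 120/125]
  25 → break 1  [load 55/125]
  40 → break 1  [load 95/125]
  15 → break 1  [load 110/125]
  25 → break 3 (new)  [load 25/125]
  15 → break 1  [load 125/125]
  20 → break 3  [load 45/125]
  30 → break 3  [load 75/125]
3 commercial breaks opened.

3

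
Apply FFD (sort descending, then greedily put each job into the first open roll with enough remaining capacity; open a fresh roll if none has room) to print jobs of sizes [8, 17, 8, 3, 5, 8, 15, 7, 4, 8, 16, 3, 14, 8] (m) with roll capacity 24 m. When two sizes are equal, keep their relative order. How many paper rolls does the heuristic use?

Sorted descending: 17, 16, 15, 14, 8, 8, 8, 8, 8, 7, 5, 4, 3, 3.
  17 → roll 1 (new)  [load 17/24]
  16 → roll 2 (new)  [load 16/24]
  15 → roll 3 (new)  [load 15/24]
  14 → roll 4 (new)  [load 14/24]
  8 → roll 2  [load 24/24]
  8 → roll 3  [load 23/24]
  8 → roll 4  [load 22/24]
  8 → roll 5 (new)  [load 8/24]
  8 → roll 5  [load 16/24]
  7 → roll 1  [load 24/24]
  5 → roll 5  [load 21/24]
  4 → roll 6 (new)  [load 4/24]
  3 → roll 5  [load 24/24]
  3 → roll 6  [load 7/24]
6 paper rolls opened.

6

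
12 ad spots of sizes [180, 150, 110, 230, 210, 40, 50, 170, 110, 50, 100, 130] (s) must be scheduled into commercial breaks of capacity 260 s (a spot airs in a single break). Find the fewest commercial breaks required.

7

Total = 230 + 210 + 180 + 170 + 150 + 130 + 110 + 110 + 100 + 50 + 50 + 40 = 1530 s.
Lower bound: ⌈1530/260⌉ = 6 commercial breaks.
A packing using 7 commercial breaks:
  break 1: 230 = 230
  break 2: 210 + 50 = 260
  break 3: 180 + 50 = 230
  break 4: 170 + 40 = 210
  break 5: 150 + 110 = 260
  break 6: 130 + 110 = 240
  break 7: 100 = 100
No arrangement into 6 commercial breaks stays within capacity, so 7 is optimal.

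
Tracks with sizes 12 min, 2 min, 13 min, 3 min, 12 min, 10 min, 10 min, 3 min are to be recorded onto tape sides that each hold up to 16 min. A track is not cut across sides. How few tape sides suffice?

5

Total = 13 + 12 + 12 + 10 + 10 + 3 + 3 + 2 = 65 min.
Lower bound: ⌈65/16⌉ = 5 tape sides.
A packing using 5 tape sides:
  side 1: 13 + 3 = 16
  side 2: 12 + 3 = 15
  side 3: 12 + 2 = 14
  side 4: 10 = 10
  side 5: 10 = 10
This matches the lower bound, so 5 is optimal.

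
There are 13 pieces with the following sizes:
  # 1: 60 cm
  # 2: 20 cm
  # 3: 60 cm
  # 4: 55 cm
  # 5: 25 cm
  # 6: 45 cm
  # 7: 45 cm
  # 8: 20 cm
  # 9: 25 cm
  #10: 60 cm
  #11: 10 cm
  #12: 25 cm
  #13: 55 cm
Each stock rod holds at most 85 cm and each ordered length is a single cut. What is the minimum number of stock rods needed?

Total = 60 + 60 + 60 + 55 + 55 + 45 + 45 + 25 + 25 + 25 + 20 + 20 + 10 = 505 cm.
Lower bound: ⌈505/85⌉ = 6 stock rods.
Also, 7 pieces each exceed 85/2 cm, and no two of those can share a stock rod, so at least 7 stock rods are needed.
A packing using 7 stock rods:
  stock rod 1: 60 + 25 = 85
  stock rod 2: 60 + 25 = 85
  stock rod 3: 60 + 25 = 85
  stock rod 4: 55 + 20 + 10 = 85
  stock rod 5: 55 + 20 = 75
  stock rod 6: 45 = 45
  stock rod 7: 45 = 45
This matches the lower bound, so 7 is optimal.

7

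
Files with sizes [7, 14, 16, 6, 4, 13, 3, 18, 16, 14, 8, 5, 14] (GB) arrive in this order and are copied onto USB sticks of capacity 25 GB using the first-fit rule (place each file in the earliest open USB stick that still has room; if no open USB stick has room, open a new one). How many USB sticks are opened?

  7 → USB stick 1 (new)  [load 7/25]
  14 → USB stick 1  [load 21/25]
  16 → USB stick 2 (new)  [load 16/25]
  6 → USB stick 2  [load 22/25]
  4 → USB stick 1  [load 25/25]
  13 → USB stick 3 (new)  [load 13/25]
  3 → USB stick 2  [load 25/25]
  18 → USB stick 4 (new)  [load 18/25]
  16 → USB stick 5 (new)  [load 16/25]
  14 → USB stick 6 (new)  [load 14/25]
  8 → USB stick 3  [load 21/25]
  5 → USB stick 4  [load 23/25]
  14 → USB stick 7 (new)  [load 14/25]
7 USB sticks opened.

7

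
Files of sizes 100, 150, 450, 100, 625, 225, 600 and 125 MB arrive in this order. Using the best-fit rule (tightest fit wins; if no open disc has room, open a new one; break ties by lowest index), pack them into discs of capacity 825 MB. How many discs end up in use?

3

  100 → disc 1 (new)  [load 100/825]
  150 → disc 1  [load 250/825]
  450 → disc 1  [load 700/825]
  100 → disc 1  [load 800/825]
  625 → disc 2 (new)  [load 625/825]
  225 → disc 3 (new)  [load 225/825]
  600 → disc 3  [load 825/825]
  125 → disc 2  [load 750/825]
3 discs opened.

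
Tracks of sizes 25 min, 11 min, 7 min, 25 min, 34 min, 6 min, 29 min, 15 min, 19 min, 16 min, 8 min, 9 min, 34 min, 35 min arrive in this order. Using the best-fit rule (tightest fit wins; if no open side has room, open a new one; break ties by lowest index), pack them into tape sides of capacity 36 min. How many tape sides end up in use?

8

  25 → side 1 (new)  [load 25/36]
  11 → side 1  [load 36/36]
  7 → side 2 (new)  [load 7/36]
  25 → side 2  [load 32/36]
  34 → side 3 (new)  [load 34/36]
  6 → side 4 (new)  [load 6/36]
  29 → side 4  [load 35/36]
  15 → side 5 (new)  [load 15/36]
  19 → side 5  [load 34/36]
  16 → side 6 (new)  [load 16/36]
  8 → side 6  [load 24/36]
  9 → side 6  [load 33/36]
  34 → side 7 (new)  [load 34/36]
  35 → side 8 (new)  [load 35/36]
8 tape sides opened.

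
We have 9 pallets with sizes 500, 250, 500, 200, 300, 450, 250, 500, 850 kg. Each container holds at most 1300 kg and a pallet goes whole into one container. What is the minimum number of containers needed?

Total = 850 + 500 + 500 + 500 + 450 + 300 + 250 + 250 + 200 = 3800 kg.
Lower bound: ⌈3800/1300⌉ = 3 containers.
A packing using 3 containers:
  container 1: 850 + 450 = 1300
  container 2: 500 + 500 + 300 = 1300
  container 3: 500 + 250 + 250 + 200 = 1200
This matches the lower bound, so 3 is optimal.

3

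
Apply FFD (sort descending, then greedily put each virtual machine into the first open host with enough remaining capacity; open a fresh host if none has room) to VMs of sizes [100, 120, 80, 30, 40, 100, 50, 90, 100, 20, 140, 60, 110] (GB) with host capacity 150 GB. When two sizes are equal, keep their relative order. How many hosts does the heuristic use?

Sorted descending: 140, 120, 110, 100, 100, 100, 90, 80, 60, 50, 40, 30, 20.
  140 → host 1 (new)  [load 140/150]
  120 → host 2 (new)  [load 120/150]
  110 → host 3 (new)  [load 110/150]
  100 → host 4 (new)  [load 100/150]
  100 → host 5 (new)  [load 100/150]
  100 → host 6 (new)  [load 100/150]
  90 → host 7 (new)  [load 90/150]
  80 → host 8 (new)  [load 80/150]
  60 → host 7  [load 150/150]
  50 → host 4  [load 150/150]
  40 → host 3  [load 150/150]
  30 → host 2  [load 150/150]
  20 → host 5  [load 120/150]
8 hosts opened.

8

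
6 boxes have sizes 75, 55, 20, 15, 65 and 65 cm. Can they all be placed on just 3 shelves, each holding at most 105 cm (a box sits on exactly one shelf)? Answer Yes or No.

Total = 295 cm; ⌈295/105⌉ = 3.
4 boxes each exceed half the capacity and cannot share a shelf, forcing at least 4 shelves.
At least 4 shelves are required, but only 3 are allowed.

No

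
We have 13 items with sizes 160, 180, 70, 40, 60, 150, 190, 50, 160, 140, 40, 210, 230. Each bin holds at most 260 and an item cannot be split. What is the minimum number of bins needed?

8

Total = 230 + 210 + 190 + 180 + 160 + 160 + 150 + 140 + 70 + 60 + 50 + 40 + 40 = 1680.
Lower bound: ⌈1680/260⌉ = 7 bins.
Also, 8 items each exceed 130, and no two of those can share a bin, so at least 8 bins are needed.
A packing using 8 bins:
  bin 1: 230 = 230
  bin 2: 210 + 50 = 260
  bin 3: 190 + 70 = 260
  bin 4: 180 + 60 = 240
  bin 5: 160 + 40 + 40 = 240
  bin 6: 160 = 160
  bin 7: 150 = 150
  bin 8: 140 = 140
This matches the lower bound, so 8 is optimal.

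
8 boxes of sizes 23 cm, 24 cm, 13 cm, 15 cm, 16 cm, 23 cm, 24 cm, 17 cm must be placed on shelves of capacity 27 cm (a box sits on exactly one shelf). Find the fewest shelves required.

Total = 24 + 24 + 23 + 23 + 17 + 16 + 15 + 13 = 155 cm.
Lower bound: ⌈155/27⌉ = 6 shelves.
Also, 7 boxes each exceed 27/2 cm, and no two of those can share a shelf, so at least 7 shelves are needed.
A packing using 8 shelves:
  shelf 1: 24 = 24
  shelf 2: 24 = 24
  shelf 3: 23 = 23
  shelf 4: 23 = 23
  shelf 5: 17 = 17
  shelf 6: 16 = 16
  shelf 7: 15 = 15
  shelf 8: 13 = 13
No arrangement into 7 shelves stays within capacity, so 8 is optimal.

8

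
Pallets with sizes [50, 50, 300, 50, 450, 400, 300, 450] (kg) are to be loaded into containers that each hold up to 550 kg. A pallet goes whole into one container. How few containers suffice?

5

Total = 450 + 450 + 400 + 300 + 300 + 50 + 50 + 50 = 2050 kg.
Lower bound: ⌈2050/550⌉ = 4 containers.
Also, 5 pallets each exceed 275 kg, and no two of those can share a container, so at least 5 containers are needed.
A packing using 5 containers:
  container 1: 450 + 50 + 50 = 550
  container 2: 450 + 50 = 500
  container 3: 400 = 400
  container 4: 300 = 300
  container 5: 300 = 300
This matches the lower bound, so 5 is optimal.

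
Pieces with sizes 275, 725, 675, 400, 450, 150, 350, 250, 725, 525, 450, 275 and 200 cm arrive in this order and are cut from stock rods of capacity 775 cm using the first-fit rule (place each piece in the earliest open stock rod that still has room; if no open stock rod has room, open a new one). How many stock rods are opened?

  275 → stock rod 1 (new)  [load 275/775]
  725 → stock rod 2 (new)  [load 725/775]
  675 → stock rod 3 (new)  [load 675/775]
  400 → stock rod 1  [load 675/775]
  450 → stock rod 4 (new)  [load 450/775]
  150 → stock rod 4  [load 600/775]
  350 → stock rod 5 (new)  [load 350/775]
  250 → stock rod 5  [load 600/775]
  725 → stock rod 6 (new)  [load 725/775]
  525 → stock rod 7 (new)  [load 525/775]
  450 → stock rod 8 (new)  [load 450/775]
  275 → stock rod 8  [load 725/775]
  200 → stock rod 7  [load 725/775]
8 stock rods opened.

8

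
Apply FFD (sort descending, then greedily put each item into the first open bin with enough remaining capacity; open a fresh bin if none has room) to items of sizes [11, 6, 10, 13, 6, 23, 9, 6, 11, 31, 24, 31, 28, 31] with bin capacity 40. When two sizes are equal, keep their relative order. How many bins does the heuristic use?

Sorted descending: 31, 31, 31, 28, 24, 23, 13, 11, 11, 10, 9, 6, 6, 6.
  31 → bin 1 (new)  [load 31/40]
  31 → bin 2 (new)  [load 31/40]
  31 → bin 3 (new)  [load 31/40]
  28 → bin 4 (new)  [load 28/40]
  24 → bin 5 (new)  [load 24/40]
  23 → bin 6 (new)  [load 23/40]
  13 → bin 5  [load 37/40]
  11 → bin 4  [load 39/40]
  11 → bin 6  [load 34/40]
  10 → bin 7 (new)  [load 10/40]
  9 → bin 1  [load 40/40]
  6 → bin 2  [load 37/40]
  6 → bin 3  [load 37/40]
  6 → bin 6  [load 40/40]
7 bins opened.

7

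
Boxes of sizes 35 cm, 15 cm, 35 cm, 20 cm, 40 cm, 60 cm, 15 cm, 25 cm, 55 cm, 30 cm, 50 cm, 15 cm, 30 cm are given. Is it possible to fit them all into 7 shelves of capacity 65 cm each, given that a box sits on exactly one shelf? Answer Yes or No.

Yes

A valid assignment using 7 shelves:
  shelf 1: 60 = 60
  shelf 2: 55 = 55
  shelf 3: 50 + 15 = 65
  shelf 4: 40 + 25 = 65
  shelf 5: 35 + 30 = 65
  shelf 6: 35 + 30 = 65
  shelf 7: 20 + 15 + 15 = 50
Every load is within 65 cm, so 7 shelves suffice.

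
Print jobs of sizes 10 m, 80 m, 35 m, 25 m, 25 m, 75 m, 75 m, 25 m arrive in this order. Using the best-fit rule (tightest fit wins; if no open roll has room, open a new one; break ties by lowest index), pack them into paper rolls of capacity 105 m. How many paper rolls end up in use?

4

  10 → roll 1 (new)  [load 10/105]
  80 → roll 1  [load 90/105]
  35 → roll 2 (new)  [load 35/105]
  25 → roll 2  [load 60/105]
  25 → roll 2  [load 85/105]
  75 → roll 3 (new)  [load 75/105]
  75 → roll 4 (new)  [load 75/105]
  25 → roll 3  [load 100/105]
4 paper rolls opened.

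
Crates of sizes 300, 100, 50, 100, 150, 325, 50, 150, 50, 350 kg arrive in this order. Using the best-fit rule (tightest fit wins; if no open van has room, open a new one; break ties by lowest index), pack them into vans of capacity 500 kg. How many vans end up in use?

  300 → van 1 (new)  [load 300/500]
  100 → van 1  [load 400/500]
  50 → van 1  [load 450/500]
  100 → van 2 (new)  [load 100/500]
  150 → van 2  [load 250/500]
  325 → van 3 (new)  [load 325/500]
  50 → van 1  [load 500/500]
  150 → van 3  [load 475/500]
  50 → van 2  [load 300/500]
  350 → van 4 (new)  [load 350/500]
4 vans opened.

4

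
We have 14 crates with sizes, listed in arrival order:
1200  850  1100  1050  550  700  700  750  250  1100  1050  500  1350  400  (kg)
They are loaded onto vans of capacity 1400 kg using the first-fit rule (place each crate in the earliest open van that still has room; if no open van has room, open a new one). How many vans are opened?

  1200 → van 1 (new)  [load 1200/1400]
  850 → van 2 (new)  [load 850/1400]
  1100 → van 3 (new)  [load 1100/1400]
  1050 → van 4 (new)  [load 1050/1400]
  550 → van 2  [load 1400/1400]
  700 → van 5 (new)  [load 700/1400]
  700 → van 5  [load 1400/1400]
  750 → van 6 (new)  [load 750/1400]
  250 → van 3  [load 1350/1400]
  1100 → van 7 (new)  [load 1100/1400]
  1050 → van 8 (new)  [load 1050/1400]
  500 → van 6  [load 1250/1400]
  1350 → van 9 (new)  [load 1350/1400]
  400 → van 10 (new)  [load 400/1400]
10 vans opened.

10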